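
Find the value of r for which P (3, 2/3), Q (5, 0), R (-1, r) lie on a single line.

2

The three points are collinear iff det[PQ; PR] = 0.
This determinant is linear in r: (2)r + (-4) = 0, so r = 2.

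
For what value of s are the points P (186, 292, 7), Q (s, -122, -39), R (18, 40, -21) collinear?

Collinearity requires PQ × PR = 0; each component is linear in s.
The y-component gives (28)s + (2520) = 0, so s = -90.
The remaining components then also vanish.

-90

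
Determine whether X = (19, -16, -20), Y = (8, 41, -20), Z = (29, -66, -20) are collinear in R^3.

No

XY = (-11, 57, 0), XZ = (10, -50, 0).
XY × XZ = (0, 0, -20).
The cross product is nonzero, so the points do not lie on one line.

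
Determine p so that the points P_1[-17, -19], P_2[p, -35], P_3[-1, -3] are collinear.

-33

The three points are collinear iff det[P_1P_2; P_1P_3] = 0.
This determinant is linear in p: (16)p + (528) = 0, so p = -33.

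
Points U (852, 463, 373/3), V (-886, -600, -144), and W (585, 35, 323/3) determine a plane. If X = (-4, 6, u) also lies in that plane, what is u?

Coplanarity requires UV · (UW × UX) = 0.
UV = (-1738, -1063, -805/3), UW = (-267, -428, -50/3); the triple product is linear in u with coefficient 460043 and constant term 6440602.
Setting it to zero: u = -14.

-14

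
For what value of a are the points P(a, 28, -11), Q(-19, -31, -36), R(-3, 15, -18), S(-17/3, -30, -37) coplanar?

-49/3

Coplanarity ⇔ det[PQ; PR; PS] = 0.
Expanding, this is linear in a: (64)a + (3136/3) = 0.
So a = -49/3.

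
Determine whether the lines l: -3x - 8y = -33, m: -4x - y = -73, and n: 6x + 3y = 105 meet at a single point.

Intersecting l and m: solving the 2×2 system gives (x, y) = (19, -3).
Substitute into n: (6)(19) + (3)(-3) = 105.
This equals 105, so (19, -3) lies on all three lines and they are concurrent.

Yes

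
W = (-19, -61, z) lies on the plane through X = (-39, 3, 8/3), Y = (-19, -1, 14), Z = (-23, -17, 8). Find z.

A normal to the plane is n = XY × XZ = (616/3, 224/3, -336).
W lies in the plane iff n · XW = 0.
This gives (-336)z + (224) = 0, so z = 2/3.

2/3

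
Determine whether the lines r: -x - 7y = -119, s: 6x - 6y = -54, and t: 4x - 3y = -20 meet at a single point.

Intersecting r and s: solving the 2×2 system gives (x, y) = (7, 16).
Substitute into t: (4)(7) + (-3)(16) = -20.
This equals -20, so (7, 16) lies on all three lines and they are concurrent.

Yes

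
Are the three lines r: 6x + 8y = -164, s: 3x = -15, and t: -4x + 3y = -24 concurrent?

No

The three lines meet at one point iff the augmented coefficient matrix [aᵢ bᵢ cᵢ] has rank < 3, i.e. its determinant vanishes.
Here the determinant is -150.
Nonzero, so no common point exists.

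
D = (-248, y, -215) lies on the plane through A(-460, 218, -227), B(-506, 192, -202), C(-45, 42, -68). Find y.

Coplanarity requires AB · (AC × AD) = 0.
AB = (-46, -26, 25), AC = (415, -176, 159); the triple product is linear in y with coefficient 17689 and constant term -3573178.
Setting it to zero: y = 202.

202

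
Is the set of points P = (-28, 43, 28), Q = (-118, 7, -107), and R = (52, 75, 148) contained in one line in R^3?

Yes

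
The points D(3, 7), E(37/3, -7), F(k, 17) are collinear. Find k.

-11/3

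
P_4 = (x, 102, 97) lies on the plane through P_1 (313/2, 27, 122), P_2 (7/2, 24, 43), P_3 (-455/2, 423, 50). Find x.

123/2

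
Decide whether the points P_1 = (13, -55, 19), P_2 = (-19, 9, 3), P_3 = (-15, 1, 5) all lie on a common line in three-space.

P_1P_2 = (-32, 64, -16), P_1P_3 = (-28, 56, -14).
P_1P_2 × P_1P_3 = (0, 0, 0).
The cross product vanishes, so the three points are collinear.

Yes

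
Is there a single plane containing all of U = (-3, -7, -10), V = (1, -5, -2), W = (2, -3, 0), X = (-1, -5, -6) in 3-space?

A normal to the plane through U, V, W is n = UV × UW = (-12, 0, 6).
The plane has equation n·P = -24. For X: n·X = -24.
Equal, so X lies in the plane and all four are coplanar.

Yes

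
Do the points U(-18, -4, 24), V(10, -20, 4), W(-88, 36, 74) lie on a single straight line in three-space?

UV = (28, -16, -20), UW = (-70, 40, 50).
UV × UW = (0, 0, 0).
The cross product vanishes, so the three points are collinear.

Yes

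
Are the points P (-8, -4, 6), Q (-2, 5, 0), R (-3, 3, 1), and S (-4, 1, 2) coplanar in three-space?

Yes

A normal to the plane through P, Q, R is n = PQ × PR = (-3, 0, -3).
The plane has equation n·X = 6. For S: n·S = 6.
Equal, so S lies in the plane and all four are coplanar.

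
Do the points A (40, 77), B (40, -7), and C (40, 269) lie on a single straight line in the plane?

AB = (0, -84), AC = (0, 192).
Twice the signed area of △ABC is (0)(192) − (-84)(0) = 0.
The triangle is degenerate (zero area), so the points are collinear.

Yes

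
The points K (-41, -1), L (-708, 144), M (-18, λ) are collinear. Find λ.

-6

Collinearity: (M − K) must be parallel to (L − K) = (-667, 145).
Cross-multiplying the components: (λ − (-1))·(-667) = (23)·(145).
Solving gives λ = -6.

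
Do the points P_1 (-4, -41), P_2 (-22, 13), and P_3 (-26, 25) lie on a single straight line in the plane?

Yes

P_1P_2 = (-18, 54), P_1P_3 = (-22, 66).
Checking proportionality: P_1P_3 = 11/9·P_1P_2, so the vectors are parallel and the points are collinear.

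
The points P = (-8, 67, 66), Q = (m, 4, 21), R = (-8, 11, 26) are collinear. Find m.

-8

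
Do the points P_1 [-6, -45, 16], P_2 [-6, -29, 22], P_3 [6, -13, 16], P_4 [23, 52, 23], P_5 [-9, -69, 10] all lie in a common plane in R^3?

The plane through P_1, P_2, P_3 has normal n = P_1P_2 × P_1P_3 = (-192, 72, -192) and equation n·P = -5160.
Checking the remaining points: n·P_4 = -5088, n·P_5 = -5160.
Since n·P_4 = -5088 ≠ -5160, P_4 is off the plane and the points are not all coplanar.

No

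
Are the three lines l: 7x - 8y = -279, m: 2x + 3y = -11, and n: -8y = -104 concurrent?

The three lines meet at one point iff the augmented coefficient matrix [aᵢ bᵢ cᵢ] has rank < 3, i.e. its determinant vanishes.
Here the determinant is 0.
It vanishes, so the lines are concurrent at (-25, 13).

Yes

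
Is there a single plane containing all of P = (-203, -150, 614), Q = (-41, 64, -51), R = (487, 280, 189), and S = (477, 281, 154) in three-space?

The four points are coplanar iff the 3×3 determinant with rows PQ, PR, PS is zero.
Rows: (162, 214, -665), (690, 430, -425), (680, 431, -460).
Expanding along the first row: (162)(-14625) − (214)(-28400) + (-665)(4990) = 390000.
Nonzero ⇒ not coplanar.

No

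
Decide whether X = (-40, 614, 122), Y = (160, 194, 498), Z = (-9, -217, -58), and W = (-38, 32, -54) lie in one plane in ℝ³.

The four points are coplanar iff the 3×3 determinant with rows XY, XZ, XW is zero.
Rows: (200, -420, 376), (31, -831, -180), (2, -582, -176).
Expanding along the first row: (200)(41496) − (-420)(-5096) + (376)(-16380) = 0.
Zero determinant ⇒ coplanar.

Yes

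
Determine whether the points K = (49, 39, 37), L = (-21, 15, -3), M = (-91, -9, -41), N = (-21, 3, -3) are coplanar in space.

No

The four points are coplanar iff the 3×3 determinant with rows KL, KM, KN is zero.
Rows: (-70, -24, -40), (-140, -48, -78), (-70, -36, -40).
Expanding along the first row: (-70)(-888) − (-24)(140) + (-40)(1680) = -1680.
Nonzero ⇒ not coplanar.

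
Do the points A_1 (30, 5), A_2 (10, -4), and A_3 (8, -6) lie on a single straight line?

No

A_1A_2 = (-20, -9), A_1A_3 = (-22, -11).
If collinear, A_1A_3 would be a scalar multiple of A_1A_2. But (-20)·(-11) ≠ (-9)·(-22) (difference 22), so they are not parallel; the points are not collinear.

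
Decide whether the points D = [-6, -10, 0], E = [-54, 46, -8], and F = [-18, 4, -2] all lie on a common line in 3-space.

Yes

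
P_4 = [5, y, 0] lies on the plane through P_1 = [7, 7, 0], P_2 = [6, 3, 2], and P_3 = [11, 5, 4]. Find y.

5

A normal to the plane is n = P_1P_2 × P_1P_3 = (-12, 12, 18).
P_4 lies in the plane iff n · P_1P_4 = 0.
This gives (12)y + (-60) = 0, so y = 5.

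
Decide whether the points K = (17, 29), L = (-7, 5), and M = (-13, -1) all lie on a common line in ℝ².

Yes

KL = (-24, -24), KM = (-30, -30).
Checking proportionality: KM = 5/4·KL, so the vectors are parallel and the points are collinear.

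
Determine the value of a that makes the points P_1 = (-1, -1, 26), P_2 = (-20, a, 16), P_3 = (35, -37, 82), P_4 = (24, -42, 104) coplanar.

10

Coplanarity ⇔ det[P_1P_2; P_1P_3; P_1P_4] = 0.
Expanding, this is linear in a: (-1408)a + (14080) = 0.
So a = 10.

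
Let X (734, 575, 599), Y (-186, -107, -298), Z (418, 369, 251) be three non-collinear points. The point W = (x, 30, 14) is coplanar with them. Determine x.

Coplanarity requires XY · (XZ × XW) = 0.
XY = (-920, -682, -897), XZ = (-316, -206, -348); the triple product is linear in x with coefficient 52554 and constant term -3363456.
Setting it to zero: x = 64.

64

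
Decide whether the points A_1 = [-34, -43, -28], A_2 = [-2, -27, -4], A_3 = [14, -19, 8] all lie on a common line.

A_1A_2 = (32, 16, 24), A_1A_3 = (48, 24, 36).
A_1A_2 × A_1A_3 = (0, 0, 0).
The cross product vanishes, so the three points are collinear.

Yes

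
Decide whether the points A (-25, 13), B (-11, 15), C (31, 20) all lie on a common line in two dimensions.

No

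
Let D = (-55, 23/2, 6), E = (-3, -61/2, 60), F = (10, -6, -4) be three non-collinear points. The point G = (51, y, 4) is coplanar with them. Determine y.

-47/2

The plane through D, E, F has equation 1365x + 4030y + 1820z = -17810.
Substituting G: (4030)y + (76895) = -17810, so y = -47/2.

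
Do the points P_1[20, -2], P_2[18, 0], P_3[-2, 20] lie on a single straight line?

Yes

P_1P_2 = (-2, 2), P_1P_3 = (-22, 22).
Checking proportionality: P_1P_3 = 11·P_1P_2, so the vectors are parallel and the points are collinear.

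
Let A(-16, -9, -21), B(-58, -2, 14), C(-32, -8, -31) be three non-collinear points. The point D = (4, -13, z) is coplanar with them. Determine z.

The plane through A, B, C has equation −105x − 980y + 70z = 9030.
Substituting D: (70)z + (12320) = 9030, so z = -47.

-47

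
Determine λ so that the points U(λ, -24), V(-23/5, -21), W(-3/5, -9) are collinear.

Collinearity: (U − V) must be parallel to (W − V) = (4, 12).
Cross-multiplying the components: (λ − (-23/5))·(12) = (-3)·(4).
Solving gives λ = -28/5.

-28/5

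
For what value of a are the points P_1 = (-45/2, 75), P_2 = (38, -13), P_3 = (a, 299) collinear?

The three points are collinear iff det[P_1P_2; P_1P_3] = 0.
This determinant is linear in a: (88)a + (15532) = 0, so a = -353/2.

-353/2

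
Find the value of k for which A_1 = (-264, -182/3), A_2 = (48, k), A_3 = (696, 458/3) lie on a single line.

The three points are collinear iff det[A_1A_2; A_1A_3] = 0.
This determinant is linear in k: (-960)k + (8320) = 0, so k = 26/3.

26/3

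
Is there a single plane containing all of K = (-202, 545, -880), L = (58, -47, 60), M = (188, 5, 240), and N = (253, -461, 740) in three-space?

Yes

The four points are coplanar iff the 3×3 determinant with rows KL, KM, KN is zero.
Rows: (260, -592, 940), (390, -540, 1120), (455, -1006, 1620).
Expanding along the first row: (260)(251920) − (-592)(122200) + (940)(-146640) = 0.
Zero determinant ⇒ coplanar.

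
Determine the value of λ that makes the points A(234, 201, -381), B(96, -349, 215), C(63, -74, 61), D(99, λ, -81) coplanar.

The points are coplanar iff AB · (AC × AD) = 0.
Expanding, this is linear in λ: (-40920)λ + (2086920) = 0.
So λ = 51.

51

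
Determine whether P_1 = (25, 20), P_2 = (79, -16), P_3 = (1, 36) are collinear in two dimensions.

Yes

P_1P_2 = (54, -36), P_1P_3 = (-24, 16).
det[P_1P_2; P_1P_3] = (54)(16) − (-36)(-24) = 0.
The determinant is zero, so the points are collinear.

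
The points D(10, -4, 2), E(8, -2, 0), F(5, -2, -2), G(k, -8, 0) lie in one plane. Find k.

Normal to plane DEF: n = (-4, 2, 6); plane equation n·P = -36.
Requiring n·G = -36: (-4)k + (-16) = -36.
So k = 5.

5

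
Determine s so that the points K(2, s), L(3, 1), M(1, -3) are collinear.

-1

The three points are collinear iff det[KL; KM] = 0.
This determinant is linear in s: (-2)s + (-2) = 0, so s = -1.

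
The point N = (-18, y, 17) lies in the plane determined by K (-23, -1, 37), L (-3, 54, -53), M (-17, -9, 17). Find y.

A normal to the plane is n = KL × KM = (-1820, -140, -490).
N lies in the plane iff n · KN = 0.
This gives (-140)y + (560) = 0, so y = 4.

4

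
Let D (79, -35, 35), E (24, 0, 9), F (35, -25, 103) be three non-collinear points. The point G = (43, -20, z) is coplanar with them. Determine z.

The plane through D, E, F has equation 2640x + 4884y + 990z = 72270.
Substituting G: (990)z + (15840) = 72270, so z = 57.

57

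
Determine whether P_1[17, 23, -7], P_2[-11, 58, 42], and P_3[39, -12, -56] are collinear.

P_1P_2 = (-28, 35, 49), P_1P_3 = (22, -35, -49).
P_1P_2 × P_1P_3 = (0, -294, 210).
The cross product is nonzero, so the points do not lie on one line.

No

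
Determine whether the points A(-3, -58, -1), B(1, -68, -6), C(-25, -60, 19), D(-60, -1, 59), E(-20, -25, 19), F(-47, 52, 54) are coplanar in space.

The plane through A, B, C has normal n = AB × AC = (-210, 30, -228) and equation n·P = -882.
Checking the remaining points: n·D = -882, n·E = -882, n·F = -882.
All equal -882, so all 6 points lie in one plane.

Yes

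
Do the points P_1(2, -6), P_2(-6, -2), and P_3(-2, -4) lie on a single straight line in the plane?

Yes

P_1P_2 = (-8, 4), P_1P_3 = (-4, 2).
Checking proportionality: P_1P_3 = 1/2·P_1P_2, so the vectors are parallel and the points are collinear.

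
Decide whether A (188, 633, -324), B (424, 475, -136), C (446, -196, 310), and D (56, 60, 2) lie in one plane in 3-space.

A normal to the plane through A, B, C is n = AB × AC = (55680, -101120, -154880).
The plane has equation n·P = -3360000. For D: n·D = -3258880.
-3258880 ≠ -3360000, so D is off the plane.

No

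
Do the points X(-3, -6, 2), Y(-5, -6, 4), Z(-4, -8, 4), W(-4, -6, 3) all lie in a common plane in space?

Yes

The four points are coplanar iff the 3×3 determinant with rows XY, XZ, XW is zero.
Rows: (-2, 0, 2), (-1, -2, 2), (-1, 0, 1).
Expanding along the first row: (-2)(-2) − (0)(1) + (2)(-2) = 0.
Zero determinant ⇒ coplanar.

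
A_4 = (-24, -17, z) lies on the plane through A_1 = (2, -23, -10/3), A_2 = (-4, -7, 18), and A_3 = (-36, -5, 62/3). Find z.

14/3

The plane through A_1, A_2, A_3 has equation −(2000/3)y + 500z = 41000/3.
Substituting A_4: (500)z + (34000/3) = 41000/3, so z = 14/3.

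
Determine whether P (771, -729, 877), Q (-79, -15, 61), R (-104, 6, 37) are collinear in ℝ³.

Yes

PQ = (-850, 714, -816), PR = (-875, 735, -840).
Each component of PR is 35/34 times the corresponding component of PQ, so PR = 35/34·PQ and the points are collinear.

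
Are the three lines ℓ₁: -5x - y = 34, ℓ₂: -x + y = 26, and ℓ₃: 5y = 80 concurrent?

Yes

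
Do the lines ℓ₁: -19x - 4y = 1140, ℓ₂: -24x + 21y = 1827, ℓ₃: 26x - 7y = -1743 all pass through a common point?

The three lines meet at one point iff the augmented coefficient matrix [aᵢ bᵢ cᵢ] has rank < 3, i.e. its determinant vanishes.
Here the determinant is -1134.
Nonzero, so no common point exists.

No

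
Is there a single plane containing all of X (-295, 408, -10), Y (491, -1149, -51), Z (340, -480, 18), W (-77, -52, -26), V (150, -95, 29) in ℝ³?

No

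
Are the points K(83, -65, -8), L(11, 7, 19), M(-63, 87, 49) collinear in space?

No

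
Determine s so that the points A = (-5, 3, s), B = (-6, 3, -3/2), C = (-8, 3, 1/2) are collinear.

-5/2

Direction BC = (-2, 0, 2). From the x-coordinate of A, the parameter along the line is τ = (-5 − (-6))/(-2) = -1/2.
Then s = (-3/2) + (-1/2)·(2) = -5/2.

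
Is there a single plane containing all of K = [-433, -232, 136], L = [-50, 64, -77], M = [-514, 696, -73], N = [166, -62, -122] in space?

A normal to the plane through K, L, M is n = KL × KM = (135800, 97300, 379400).
The plane has equation n·P = -29776600. For N: n·N = -29776600.
Equal, so N lies in the plane and all four are coplanar.

Yes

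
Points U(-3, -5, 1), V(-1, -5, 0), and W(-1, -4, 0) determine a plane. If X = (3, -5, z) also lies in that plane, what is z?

-2

A normal to the plane is n = UV × UW = (1, 0, 2).
X lies in the plane iff n · UX = 0.
This gives (2)z + (4) = 0, so z = -2.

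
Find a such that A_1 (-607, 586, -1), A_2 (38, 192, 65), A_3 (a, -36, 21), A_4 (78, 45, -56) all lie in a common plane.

298

The points are coplanar iff A_1A_2 · (A_1A_3 × A_1A_4) = 0.
Expanding, this is linear in a: (-57376)a + (17098048) = 0.
So a = 298.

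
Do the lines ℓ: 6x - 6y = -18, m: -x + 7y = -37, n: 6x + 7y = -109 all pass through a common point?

Intersecting ℓ and m: solving the 2×2 system gives (x, y) = (-29/3, -20/3).
Substitute into n: (6)(-29/3) + (7)(-20/3) = -314/3.
But n requires -109 ≠ -314/3, so the three lines have no common point.

No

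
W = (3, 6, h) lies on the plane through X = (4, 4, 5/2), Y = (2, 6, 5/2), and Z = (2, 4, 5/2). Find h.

A normal to the plane is n = XY × XZ = (0, 0, 4).
W lies in the plane iff n · XW = 0.
This gives (4)h + (-10) = 0, so h = 5/2.

5/2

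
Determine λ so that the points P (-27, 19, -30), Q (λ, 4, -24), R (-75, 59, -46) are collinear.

-9

Direction PR = (-48, 40, -16). From the y-coordinate of Q, the parameter along the line is τ = (4 − 19)/40 = -3/8.
Then λ = (-27) + (-3/8)·(-48) = -9.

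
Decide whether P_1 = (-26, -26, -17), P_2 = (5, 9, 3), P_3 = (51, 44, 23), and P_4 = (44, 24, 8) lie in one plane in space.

No

A normal to the plane through P_1, P_2, P_3 is n = P_1P_2 × P_1P_3 = (0, 300, -525).
The plane has equation n·P = 1125. For P_4: n·P_4 = 3000.
3000 ≠ 1125, so P_4 is off the plane.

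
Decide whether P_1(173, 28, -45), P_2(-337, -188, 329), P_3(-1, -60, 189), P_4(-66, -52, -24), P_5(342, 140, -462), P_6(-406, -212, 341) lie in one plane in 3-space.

No

The plane through P_1, P_2, P_3 has normal n = P_1P_2 × P_1P_3 = (-17632, 54264, 7296) and equation n·P = -1859264.
Checking the remaining points: n·P_4 = -1833120, n·P_5 = -1803936, n·P_6 = -1857440.
Since n·P_4 = -1833120 ≠ -1859264, P_4 is off the plane and the points are not all coplanar.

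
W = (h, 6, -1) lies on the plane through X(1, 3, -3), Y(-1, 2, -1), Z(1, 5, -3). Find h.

-1

Coplanarity requires XY · (XZ × XW) = 0.
XY = (-2, -1, 2), XZ = (0, 2, 0); the triple product is linear in h with coefficient -4 and constant term -4.
Setting it to zero: h = -1.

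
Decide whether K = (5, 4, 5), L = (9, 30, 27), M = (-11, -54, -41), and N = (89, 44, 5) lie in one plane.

Yes

A normal to the plane through K, L, M is n = KL × KM = (80, -168, 184).
The plane has equation n·P = 648. For N: n·N = 648.
Equal, so N lies in the plane and all four are coplanar.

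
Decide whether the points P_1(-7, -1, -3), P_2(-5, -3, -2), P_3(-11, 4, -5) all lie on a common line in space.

P_1P_2 = (2, -2, 1), P_1P_3 = (-4, 5, -2).
Comparing components 2 and 3: (-2)(-2) − (1)(5) = -1 ≠ 0, so P_1P_2 and P_1P_3 are not parallel and the points are not collinear.

No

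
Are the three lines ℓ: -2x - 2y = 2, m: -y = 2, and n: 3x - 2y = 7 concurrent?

Yes

Intersecting ℓ and m: solving the 2×2 system gives (x, y) = (1, -2).
Substitute into n: (3)(1) + (-2)(-2) = 7.
This equals 7, so (1, -2) lies on all three lines and they are concurrent.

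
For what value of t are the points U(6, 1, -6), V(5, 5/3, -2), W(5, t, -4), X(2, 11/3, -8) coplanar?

5/3

Coplanarity ⇔ det[UV; UW; UX] = 0.
Expanding, this is linear in t: (18)t + (-30) = 0.
So t = 5/3.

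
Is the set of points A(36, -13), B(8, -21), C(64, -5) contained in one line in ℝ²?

Yes

AB = (-28, -8), AC = (28, 8).
Checking proportionality: AC = -1·AB, so the vectors are parallel and the points are collinear.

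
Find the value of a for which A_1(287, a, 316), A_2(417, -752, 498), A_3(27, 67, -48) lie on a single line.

Collinearity requires A_1A_2 × A_1A_3 = 0; each component is linear in a.
The x-component gives (546)a + (261534) = 0, so a = -479.
The remaining components then also vanish.

-479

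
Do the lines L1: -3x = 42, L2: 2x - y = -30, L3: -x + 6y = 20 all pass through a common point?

Intersecting L1 and L2: solving the 2×2 system gives (x, y) = (-14, 2).
Substitute into L3: (-1)(-14) + (6)(2) = 26.
But L3 requires 20 ≠ 26, so the three lines have no common point.

No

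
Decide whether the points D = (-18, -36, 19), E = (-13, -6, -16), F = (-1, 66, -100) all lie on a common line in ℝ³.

Yes

DE = (5, 30, -35), DF = (17, 102, -119).
Each component of DF is 17/5 times the corresponding component of DE, so DF = 17/5·DE and the points are collinear.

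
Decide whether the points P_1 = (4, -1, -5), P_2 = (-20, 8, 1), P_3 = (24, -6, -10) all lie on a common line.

P_1P_2 = (-24, 9, 6), P_1P_3 = (20, -5, -5).
P_1P_2 × P_1P_3 = (-15, 0, -60).
The cross product is nonzero, so the points do not lie on one line.

No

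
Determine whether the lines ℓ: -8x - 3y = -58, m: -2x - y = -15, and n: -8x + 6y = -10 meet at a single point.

Intersecting ℓ and m: solving the 2×2 system gives (x, y) = (13/2, 2).
Substitute into n: (-8)(13/2) + (6)(2) = -40.
But n requires -10 ≠ -40, so the three lines have no common point.

No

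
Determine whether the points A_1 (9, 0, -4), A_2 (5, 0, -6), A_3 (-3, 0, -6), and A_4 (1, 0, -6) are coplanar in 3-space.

With A_1 as base: A_1A_2 = (-4, 0, -2), A_1A_3 = (-12, 0, -2), A_1A_4 = (-8, 0, -2).
A_1A_3 × A_1A_4 = (0, -8, 0).
A_1A_2 · (A_1A_3 × A_1A_4) = 0.
The scalar triple product vanishes, so the four points are coplanar.

Yes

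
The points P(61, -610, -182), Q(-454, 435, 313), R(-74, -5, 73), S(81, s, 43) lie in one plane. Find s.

-5

Coplanarity ⇔ det[PQ; PR; PS] = 0.
Expanding, this is linear in s: (64500)s + (322500) = 0.
So s = -5.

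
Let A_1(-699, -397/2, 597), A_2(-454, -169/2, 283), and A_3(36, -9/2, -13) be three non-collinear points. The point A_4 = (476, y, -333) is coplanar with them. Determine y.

183/2

Coplanarity requires A_1A_2 · (A_1A_3 × A_1A_4) = 0.
A_1A_2 = (245, 114, -314), A_1A_3 = (735, 194, -610); the triple product is linear in y with coefficient -81340 and constant term 7442610.
Setting it to zero: y = 183/2.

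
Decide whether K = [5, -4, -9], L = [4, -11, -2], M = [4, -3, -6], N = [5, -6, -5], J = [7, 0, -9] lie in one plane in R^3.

No

The plane through K, L, M has normal n = KL × KM = (-28, -4, -8) and equation n·P = -52.
Checking the remaining points: n·N = -76, n·J = -124.
Since n·N = -76 ≠ -52, N is off the plane and the points are not all coplanar.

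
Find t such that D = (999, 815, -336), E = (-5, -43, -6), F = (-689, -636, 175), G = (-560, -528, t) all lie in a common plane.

121

Coplanarity ⇔ det[DE; DF; DG] = 0.
Expanding, this is linear in t: (8500)t + (-1028500) = 0.
So t = 121.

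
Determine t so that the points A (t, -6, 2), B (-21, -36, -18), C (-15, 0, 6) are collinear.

-16

Collinearity requires AB × AC = 0; each component is linear in t.
The y-component gives (24)t + (384) = 0, so t = -16.
The remaining components then also vanish.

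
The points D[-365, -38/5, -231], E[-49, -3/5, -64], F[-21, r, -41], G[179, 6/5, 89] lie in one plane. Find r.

The points are coplanar iff DE · (DF × DG) = 0.
Expanding, this is linear in r: (10272)r + (41088/5) = 0.
So r = -4/5.

-4/5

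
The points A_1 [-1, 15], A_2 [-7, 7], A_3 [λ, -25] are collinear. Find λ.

-31

Collinearity: (A_3 − A_1) must be parallel to (A_2 − A_1) = (-6, -8).
Cross-multiplying the components: (λ − (-1))·(-8) = (-40)·(-6).
Solving gives λ = -31.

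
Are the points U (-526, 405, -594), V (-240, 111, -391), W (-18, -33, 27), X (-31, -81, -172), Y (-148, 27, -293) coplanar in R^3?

The plane through U, V, W has normal n = UV × UW = (-93660, -74482, 24084) and equation n·P = 4794054.
Checking the remaining points: n·X = 4794054, n·Y = 4794054.
All equal 4794054, so all 5 points lie in one plane.

Yes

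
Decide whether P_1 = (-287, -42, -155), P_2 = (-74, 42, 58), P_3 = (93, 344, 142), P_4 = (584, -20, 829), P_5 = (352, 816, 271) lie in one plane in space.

The plane through P_1, P_2, P_3 has normal n = P_1P_2 × P_1P_3 = (-57270, 17679, 50298) and equation n·P = 7897782.
Checking the remaining points: n·P_4 = 7897782, n·P_5 = 7897782.
All equal 7897782, so all 5 points lie in one plane.

Yes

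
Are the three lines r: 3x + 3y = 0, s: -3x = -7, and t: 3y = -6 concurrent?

No

Intersecting r and s: solving the 2×2 system gives (x, y) = (7/3, -7/3).
Substitute into t: (0)(7/3) + (3)(-7/3) = -7.
But t requires -6 ≠ -7, so the three lines have no common point.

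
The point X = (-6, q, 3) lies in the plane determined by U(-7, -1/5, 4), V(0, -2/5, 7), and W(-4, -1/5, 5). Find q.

1/5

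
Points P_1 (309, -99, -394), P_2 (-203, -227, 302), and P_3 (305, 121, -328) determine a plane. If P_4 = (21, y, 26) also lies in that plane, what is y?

-67

Coplanarity requires P_1P_2 · (P_1P_3 × P_1P_4) = 0.
P_1P_2 = (-512, -128, 696), P_1P_3 = (-4, 220, 66); the triple product is linear in y with coefficient 31008 and constant term 2077536.
Setting it to zero: y = -67.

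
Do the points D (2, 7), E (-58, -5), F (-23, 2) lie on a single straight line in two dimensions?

DE = (-60, -12), DF = (-25, -5).
det[DE; DF] = (-60)(-5) − (-12)(-25) = 0.
The determinant is zero, so the points are collinear.

Yes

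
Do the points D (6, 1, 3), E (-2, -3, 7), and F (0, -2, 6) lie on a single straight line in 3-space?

Yes

DE = (-8, -4, 4), DF = (-6, -3, 3).
DE × DF = (0, 0, 0).
The cross product vanishes, so the three points are collinear.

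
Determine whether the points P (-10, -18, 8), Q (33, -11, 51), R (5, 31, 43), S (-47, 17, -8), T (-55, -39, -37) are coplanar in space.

No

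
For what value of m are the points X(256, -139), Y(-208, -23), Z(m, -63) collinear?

The three points are collinear iff det[XY; XZ] = 0.
This determinant is linear in m: (-116)m + (-5568) = 0, so m = -48.

-48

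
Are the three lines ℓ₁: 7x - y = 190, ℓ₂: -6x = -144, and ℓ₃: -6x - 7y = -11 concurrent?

Intersecting ℓ₁ and ℓ₂: solving the 2×2 system gives (x, y) = (24, -22).
Substitute into ℓ₃: (-6)(24) + (-7)(-22) = 10.
But ℓ₃ requires -11 ≠ 10, so the three lines have no common point.

No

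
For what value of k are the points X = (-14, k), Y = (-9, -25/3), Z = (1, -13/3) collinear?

Collinearity: (X − Y) must be parallel to (Z − Y) = (10, 4).
Cross-multiplying the components: (k − (-25/3))·(10) = (-5)·(4).
Solving gives k = -31/3.

-31/3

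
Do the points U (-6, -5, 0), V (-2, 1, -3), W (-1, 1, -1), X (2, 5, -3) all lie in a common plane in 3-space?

No

The four points are coplanar iff the 3×3 determinant with rows UV, UW, UX is zero.
Rows: (4, 6, -3), (5, 6, -1), (8, 10, -3).
Expanding along the first row: (4)(-8) − (6)(-7) + (-3)(2) = 4.
Nonzero ⇒ not coplanar.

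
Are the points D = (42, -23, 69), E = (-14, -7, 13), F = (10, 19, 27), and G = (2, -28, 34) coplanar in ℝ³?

Yes

With D as base: DE = (-56, 16, -56), DF = (-32, 42, -42), DG = (-40, -5, -35).
DF × DG = (-1680, 560, 1840).
DE · (DF × DG) = 0.
The scalar triple product vanishes, so the four points are coplanar.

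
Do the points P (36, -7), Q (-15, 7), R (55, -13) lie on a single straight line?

No

PQ = (-51, 14), PR = (19, -6).
Twice the signed area of △PQR is (-51)(-6) − (14)(19) = 40.
The area is nonzero, so the three points are not collinear.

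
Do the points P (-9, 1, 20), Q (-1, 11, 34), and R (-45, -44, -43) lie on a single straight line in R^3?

Yes

PQ = (8, 10, 14), PR = (-36, -45, -63).
Each component of PR is -9/2 times the corresponding component of PQ, so PR = -9/2·PQ and the points are collinear.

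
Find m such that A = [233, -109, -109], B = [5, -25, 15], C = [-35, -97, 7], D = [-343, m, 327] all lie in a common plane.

461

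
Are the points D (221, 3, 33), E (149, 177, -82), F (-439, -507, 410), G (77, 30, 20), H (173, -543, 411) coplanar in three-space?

The plane through D, E, F has normal n = DE × DF = (6948, 103044, 151560) and equation n·P = 6846120.
Checking the remaining points: n·G = 6657516, n·H = 7540272.
Since n·G = 6657516 ≠ 6846120, G is off the plane and the points are not all coplanar.

No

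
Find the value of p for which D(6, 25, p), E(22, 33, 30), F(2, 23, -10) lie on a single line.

-2

Collinearity requires DE × DF = 0; each component is linear in p.
The x-component gives (-10)p + (-20) = 0, so p = -2.
The remaining components then also vanish.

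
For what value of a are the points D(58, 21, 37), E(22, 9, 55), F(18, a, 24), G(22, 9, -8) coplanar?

23/3

Normal to plane DEG: n = (756, -2268, 0); plane equation n·P = -3780.
Requiring n·F = -3780: (-2268)a + (13608) = -3780.
So a = 23/3.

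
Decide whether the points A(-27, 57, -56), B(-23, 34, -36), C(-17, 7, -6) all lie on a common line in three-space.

AB = (4, -23, 20), AC = (10, -50, 50).
Comparing components 2 and 3: (-23)(50) − (20)(-50) = -150 ≠ 0, so AB and AC are not parallel and the points are not collinear.

No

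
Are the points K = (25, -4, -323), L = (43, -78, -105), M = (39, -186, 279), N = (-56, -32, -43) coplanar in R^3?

No

A normal to the plane through K, L, M is n = KL × KM = (-4872, -7784, -2240).
The plane has equation n·P = 632856. For N: n·N = 618240.
618240 ≠ 632856, so N is off the plane.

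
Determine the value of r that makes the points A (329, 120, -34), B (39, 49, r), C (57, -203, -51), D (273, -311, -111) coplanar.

3

Normal to plane ACD: n = (17544, -19992, 99144); plane equation n·P = 2040.
Requiring n·B = 2040: (99144)r + (-295392) = 2040.
So r = 3.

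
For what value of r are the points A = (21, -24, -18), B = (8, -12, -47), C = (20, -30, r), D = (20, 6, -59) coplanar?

-11

Normal to plane ABD: n = (378, -504, -378); plane equation n·P = 26838.
Requiring n·C = 26838: (-378)r + (22680) = 26838.
So r = -11.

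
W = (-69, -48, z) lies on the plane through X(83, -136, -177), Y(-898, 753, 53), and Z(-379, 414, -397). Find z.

The plane through X, Y, Z has equation −322080x − 322080y − 128832z = 39873504.
Substituting W: (-128832)z + (37683360) = 39873504, so z = -17.

-17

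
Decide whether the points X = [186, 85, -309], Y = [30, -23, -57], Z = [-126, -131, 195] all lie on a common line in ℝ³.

XY = (-156, -108, 252), XZ = (-312, -216, 504).
XY × XZ = (0, 0, 0).
The cross product vanishes, so the three points are collinear.

Yes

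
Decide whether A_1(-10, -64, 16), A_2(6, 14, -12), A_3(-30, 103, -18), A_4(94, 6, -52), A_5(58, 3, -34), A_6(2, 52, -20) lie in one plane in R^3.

Yes

The plane through A_1, A_2, A_3 has normal n = A_1A_2 × A_1A_3 = (2024, 1104, 4232) and equation n·P = -23184.
Checking the remaining points: n·A_4 = -23184, n·A_5 = -23184, n·A_6 = -23184.
All equal -23184, so all 6 points lie in one plane.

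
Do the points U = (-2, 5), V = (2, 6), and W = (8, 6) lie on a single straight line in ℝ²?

No

UV = (4, 1), UW = (10, 1).
If collinear, UW would be a scalar multiple of UV. But (4)·(1) ≠ (1)·(10) (difference -6), so they are not parallel; the points are not collinear.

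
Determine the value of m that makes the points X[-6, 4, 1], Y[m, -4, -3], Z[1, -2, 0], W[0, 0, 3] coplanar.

2

Normal to plane XZW: n = (-16, -20, 8); plane equation n·P = 24.
Requiring n·Y = 24: (-16)m + (56) = 24.
So m = 2.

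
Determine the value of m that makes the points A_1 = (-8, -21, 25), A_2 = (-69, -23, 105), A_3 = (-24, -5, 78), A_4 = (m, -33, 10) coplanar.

-14

Normal to plane A_1A_2A_3: n = (-1386, 1953, -1008); plane equation n·P = -55125.
Requiring n·A_4 = -55125: (-1386)m + (-74529) = -55125.
So m = -14.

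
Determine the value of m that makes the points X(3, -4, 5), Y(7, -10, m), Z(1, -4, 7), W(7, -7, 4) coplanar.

7

The points are coplanar iff XY · (XZ × XW) = 0.
Expanding, this is linear in m: (6)m + (-42) = 0.
So m = 7.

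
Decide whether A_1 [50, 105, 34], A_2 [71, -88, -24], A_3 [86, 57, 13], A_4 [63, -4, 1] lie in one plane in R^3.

With A_1 as base: A_1A_2 = (21, -193, -58), A_1A_3 = (36, -48, -21), A_1A_4 = (13, -109, -33).
A_1A_3 × A_1A_4 = (-705, 915, -3300).
A_1A_2 · (A_1A_3 × A_1A_4) = 0.
The scalar triple product vanishes, so the four points are coplanar.

Yes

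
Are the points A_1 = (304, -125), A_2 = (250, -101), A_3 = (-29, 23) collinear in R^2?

Yes

A_1A_2 = (-54, 24), A_1A_3 = (-333, 148).
det[A_1A_2; A_1A_3] = (-54)(148) − (24)(-333) = 0.
The determinant is zero, so the points are collinear.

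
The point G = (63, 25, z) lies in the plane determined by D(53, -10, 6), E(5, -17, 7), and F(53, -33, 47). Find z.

A normal to the plane is n = DE × DF = (-264, 1968, 1104).
G lies in the plane iff n · DG = 0.
This gives (1104)z + (59616) = 0, so z = -54.

-54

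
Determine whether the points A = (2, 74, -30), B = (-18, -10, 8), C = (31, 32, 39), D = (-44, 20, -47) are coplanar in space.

No

The four points are coplanar iff the 3×3 determinant with rows AB, AC, AD is zero.
Rows: (-20, -84, 38), (29, -42, 69), (-46, -54, -17).
Expanding along the first row: (-20)(4440) − (-84)(2681) + (38)(-3498) = 3480.
Nonzero ⇒ not coplanar.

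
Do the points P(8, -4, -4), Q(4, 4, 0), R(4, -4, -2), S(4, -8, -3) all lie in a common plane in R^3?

A normal to the plane through P, Q, R is n = PQ × PR = (16, -8, 32).
The plane has equation n·X = 32. For S: n·S = 32.
Equal, so S lies in the plane and all four are coplanar.

Yes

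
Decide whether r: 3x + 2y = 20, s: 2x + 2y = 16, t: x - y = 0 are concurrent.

Yes

Intersecting r and s: solving the 2×2 system gives (x, y) = (4, 4).
Substitute into t: (1)(4) + (-1)(4) = 0.
This equals 0, so (4, 4) lies on all three lines and they are concurrent.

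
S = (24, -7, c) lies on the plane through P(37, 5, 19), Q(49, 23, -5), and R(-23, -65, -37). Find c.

-21

A normal to the plane is n = PQ × PR = (-2688, 2112, 240).
S lies in the plane iff n · PS = 0.
This gives (240)c + (5040) = 0, so c = -21.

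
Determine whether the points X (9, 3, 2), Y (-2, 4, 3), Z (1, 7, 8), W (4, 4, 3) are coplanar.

No

The four points are coplanar iff the 3×3 determinant with rows XY, XZ, XW is zero.
Rows: (-11, 1, 1), (-8, 4, 6), (-5, 1, 1).
Expanding along the first row: (-11)(-2) − (1)(22) + (1)(12) = 12.
Nonzero ⇒ not coplanar.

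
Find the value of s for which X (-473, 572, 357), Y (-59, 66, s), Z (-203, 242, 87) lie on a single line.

Direction XZ = (270, -330, -270). From the x-coordinate of Y, the parameter along the line is τ = (-59 − (-473))/270 = 23/15.
Then s = 357 + 23/15·(-270) = -57.

-57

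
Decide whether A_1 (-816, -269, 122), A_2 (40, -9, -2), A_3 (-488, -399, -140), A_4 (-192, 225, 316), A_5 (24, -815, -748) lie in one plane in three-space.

The plane through A_1, A_2, A_3 has normal n = A_1A_2 × A_1A_3 = (-84240, 183600, -196560) and equation n·P = -4628880.
Checking the remaining points: n·A_4 = -4628880, n·A_5 = -4628880.
All equal -4628880, so all 5 points lie in one plane.

Yes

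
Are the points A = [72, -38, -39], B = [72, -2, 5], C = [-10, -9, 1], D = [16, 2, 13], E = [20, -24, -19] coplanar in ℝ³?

Yes

The plane through A, B, C has normal n = AB × AC = (164, -3608, 2952) and equation n·P = 33784.
Checking the remaining points: n·D = 33784, n·E = 33784.
All equal 33784, so all 5 points lie in one plane.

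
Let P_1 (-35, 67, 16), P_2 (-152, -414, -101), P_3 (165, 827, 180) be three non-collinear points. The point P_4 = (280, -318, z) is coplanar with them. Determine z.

A normal to the plane is n = P_1P_2 × P_1P_3 = (10036, -4212, 7280).
P_4 lies in the plane iff n · P_1P_4 = 0.
This gives (7280)z + (4666480) = 0, so z = -641.

-641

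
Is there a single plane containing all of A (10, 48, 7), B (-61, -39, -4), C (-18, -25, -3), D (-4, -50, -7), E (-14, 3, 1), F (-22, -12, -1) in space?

Yes

The plane through A, B, C has normal n = AB × AC = (67, -402, 2747) and equation n·P = 603.
Checking the remaining points: n·D = 603, n·E = 603, n·F = 603.
All equal 603, so all 6 points lie in one plane.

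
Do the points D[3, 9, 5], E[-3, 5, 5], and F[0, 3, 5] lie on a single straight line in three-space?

No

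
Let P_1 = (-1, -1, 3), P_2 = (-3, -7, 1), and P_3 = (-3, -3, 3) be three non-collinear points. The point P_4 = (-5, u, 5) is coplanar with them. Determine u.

-1

Coplanarity requires P_1P_2 · (P_1P_3 × P_1P_4) = 0.
P_1P_2 = (-2, -6, -2), P_1P_3 = (-2, -2, 0); the triple product is linear in u with coefficient 4 and constant term 4.
Setting it to zero: u = -1.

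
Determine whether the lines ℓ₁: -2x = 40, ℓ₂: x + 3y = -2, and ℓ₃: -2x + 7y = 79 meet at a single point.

No

Intersecting ℓ₁ and ℓ₂: solving the 2×2 system gives (x, y) = (-20, 6).
Substitute into ℓ₃: (-2)(-20) + (7)(6) = 82.
But ℓ₃ requires 79 ≠ 82, so the three lines have no common point.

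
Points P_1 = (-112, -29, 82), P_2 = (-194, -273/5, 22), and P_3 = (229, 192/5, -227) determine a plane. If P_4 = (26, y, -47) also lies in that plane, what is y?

-2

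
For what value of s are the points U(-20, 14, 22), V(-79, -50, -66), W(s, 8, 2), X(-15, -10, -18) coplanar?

20

Normal to plane UVX: n = (448, -2800, 1736); plane equation n·P = -9968.
Requiring n·W = -9968: (448)s + (-18928) = -9968.
So s = 20.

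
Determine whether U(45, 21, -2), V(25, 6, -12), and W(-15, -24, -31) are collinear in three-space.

UV = (-20, -15, -10), UW = (-60, -45, -29).
UV × UW = (-15, 20, 0).
The cross product is nonzero, so the points do not lie on one line.

No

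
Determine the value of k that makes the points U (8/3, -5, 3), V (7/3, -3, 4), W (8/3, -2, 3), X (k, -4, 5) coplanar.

2

The points are coplanar iff UV · (UW × UX) = 0.
Expanding, this is linear in k: (-3)k + (6) = 0.
So k = 2.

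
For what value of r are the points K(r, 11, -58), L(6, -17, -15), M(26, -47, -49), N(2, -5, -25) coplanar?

0

The points are coplanar iff KL · (KM × KN) = 0.
Expanding, this is linear in r: (-708)r + (0) = 0.
So r = 0.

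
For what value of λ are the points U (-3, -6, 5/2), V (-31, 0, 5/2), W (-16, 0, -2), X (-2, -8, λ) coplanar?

Normal to plane UVW: n = (-27, -126, -90); plane equation n·P = 612.
Requiring n·X = 612: (-90)λ + (1062) = 612.
So λ = 5.

5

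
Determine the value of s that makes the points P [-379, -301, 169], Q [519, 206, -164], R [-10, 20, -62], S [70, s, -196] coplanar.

190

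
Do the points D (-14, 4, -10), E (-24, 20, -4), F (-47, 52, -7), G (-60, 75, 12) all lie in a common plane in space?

With D as base: DE = (-10, 16, 6), DF = (-33, 48, 3), DG = (-46, 71, 22).
DF × DG = (843, 588, -135).
DE · (DF × DG) = 168.
Since 168 ≠ 0, the four points are not coplanar.

No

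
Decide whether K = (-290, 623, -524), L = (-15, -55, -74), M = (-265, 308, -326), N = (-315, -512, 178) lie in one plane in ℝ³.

With K as base: KL = (275, -678, 450), KM = (25, -315, 198), KN = (-25, -1135, 702).
KM × KN = (3600, -22500, -36250).
KL · (KM × KN) = -67500.
Since -67500 ≠ 0, the four points are not coplanar.

No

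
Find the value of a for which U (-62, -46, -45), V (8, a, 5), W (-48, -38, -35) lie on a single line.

Collinearity requires UV × UW = 0; each component is linear in a.
The x-component gives (10)a + (60) = 0, so a = -6.
The remaining components then also vanish.

-6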